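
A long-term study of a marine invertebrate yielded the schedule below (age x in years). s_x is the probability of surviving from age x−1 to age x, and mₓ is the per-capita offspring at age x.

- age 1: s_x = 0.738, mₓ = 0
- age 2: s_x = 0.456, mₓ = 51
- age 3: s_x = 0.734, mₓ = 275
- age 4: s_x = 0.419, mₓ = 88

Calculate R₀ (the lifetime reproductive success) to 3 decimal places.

94.199

Survivorship from birth: l_x = s_1·s_2·…·s_x.
  l_1 = 0.73800
  l_2 = 0.33653
  l_3 = 0.24701
  l_4 = 0.10350
R₀ = Σ l_x mₓ:
  age 1: 0.73800 × 0 = 0.0000
  age 2: 0.33653 × 51 = 17.1630
  age 3: 0.24701 × 275 = 67.9278
  age 4: 0.10350 × 88 = 9.1080
R₀ = 0.0000 + 17.1630 + 67.9278 + 9.1080 = 94.1988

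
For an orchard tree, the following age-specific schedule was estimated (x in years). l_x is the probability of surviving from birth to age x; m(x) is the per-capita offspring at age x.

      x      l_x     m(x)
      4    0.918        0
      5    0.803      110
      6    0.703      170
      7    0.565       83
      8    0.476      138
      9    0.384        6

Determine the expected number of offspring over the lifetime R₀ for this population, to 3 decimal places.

R₀ = Σ l_x m(x):
  age 4: 0.918 × 0 = 0.0000
  age 5: 0.803 × 110 = 88.3300
  age 6: 0.703 × 170 = 119.5100
  age 7: 0.565 × 83 = 46.8950
  age 8: 0.476 × 138 = 65.6880
  age 9: 0.384 × 6 = 2.3040
R₀ = 0.0000 + 88.3300 + 119.5100 + 46.8950 + 65.6880 + 2.3040 = 322.7270

322.727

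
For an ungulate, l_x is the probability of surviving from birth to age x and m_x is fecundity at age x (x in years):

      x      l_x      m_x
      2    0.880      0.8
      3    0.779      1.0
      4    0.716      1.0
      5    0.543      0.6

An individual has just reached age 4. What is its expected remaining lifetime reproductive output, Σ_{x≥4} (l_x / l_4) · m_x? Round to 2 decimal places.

1.46

l_4 = 0.716. Conditional survival from age 4 to x is l_x / l_4.
  x=4: (0.716/0.716) × 1.0 = 1.0000
  x=5: (0.543/0.716) × 0.6 = 0.4550
Sum = 1.0000 + 0.4550 = 1.4550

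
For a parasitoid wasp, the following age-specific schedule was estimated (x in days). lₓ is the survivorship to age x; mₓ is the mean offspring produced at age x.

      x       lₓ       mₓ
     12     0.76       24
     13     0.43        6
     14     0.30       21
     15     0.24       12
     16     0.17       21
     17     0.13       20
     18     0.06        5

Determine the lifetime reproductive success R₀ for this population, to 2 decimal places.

36.47

R₀ = Σ lₓ mₓ:
  age 12: 0.76 × 24 = 18.2400
  age 13: 0.43 × 6 = 2.5800
  age 14: 0.30 × 21 = 6.3000
  age 15: 0.24 × 12 = 2.8800
  age 16: 0.17 × 21 = 3.5700
  age 17: 0.13 × 20 = 2.6000
  age 18: 0.06 × 5 = 0.3000
R₀ = 18.2400 + 2.5800 + 6.3000 + 2.8800 + 3.5700 + 2.6000 + 0.3000 = 36.4700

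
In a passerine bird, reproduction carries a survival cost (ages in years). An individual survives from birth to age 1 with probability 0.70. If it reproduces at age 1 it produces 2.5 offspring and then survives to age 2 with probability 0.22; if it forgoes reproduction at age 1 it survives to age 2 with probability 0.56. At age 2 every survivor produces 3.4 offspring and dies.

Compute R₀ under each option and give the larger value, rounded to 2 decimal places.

breed at age 1: R₀ = 0.70 × (2.5 + 0.22 × 3.4) = 0.70 × 3.2480 = 2.2736
delay to age 2: R₀ = 0.70 × (0.56 × 3.4) = 0.70 × 1.9040 = 1.3328
Higher: breed at age 1 (2.2736).

2.27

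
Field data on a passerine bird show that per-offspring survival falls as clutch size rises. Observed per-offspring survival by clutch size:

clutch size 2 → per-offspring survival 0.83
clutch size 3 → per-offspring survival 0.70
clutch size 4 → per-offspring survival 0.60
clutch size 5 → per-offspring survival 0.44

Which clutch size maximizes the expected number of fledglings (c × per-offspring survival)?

4

Expected fledglings = c × s(c):
  c=2: 2 × 0.83 = 1.660
  c=3: 3 × 0.70 = 2.100
  c=4: 4 × 0.60 = 2.400
  c=5: 5 × 0.44 = 2.200
Maximum at c = 4 (2.400 fledglings).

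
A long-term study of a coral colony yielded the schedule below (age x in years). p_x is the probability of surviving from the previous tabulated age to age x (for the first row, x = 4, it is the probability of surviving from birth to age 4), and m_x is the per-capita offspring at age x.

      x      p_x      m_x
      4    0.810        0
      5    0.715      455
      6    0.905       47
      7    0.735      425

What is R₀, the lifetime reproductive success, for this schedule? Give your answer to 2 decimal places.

Survivorship from birth: l_x = p_4·p_5·…·p_x.
  l_4 = 0.81000
  l_5 = 0.57915
  l_6 = 0.52413
  l_7 = 0.38524
R₀ = Σ l_x m_x:
  age 4: 0.81000 × 0 = 0.0000
  age 5: 0.57915 × 455 = 263.5133
  age 6: 0.52413 × 47 = 24.6341
  age 7: 0.38524 × 425 = 163.7270
R₀ = 0.0000 + 263.5133 + 24.6341 + 163.7270 = 451.8744

451.87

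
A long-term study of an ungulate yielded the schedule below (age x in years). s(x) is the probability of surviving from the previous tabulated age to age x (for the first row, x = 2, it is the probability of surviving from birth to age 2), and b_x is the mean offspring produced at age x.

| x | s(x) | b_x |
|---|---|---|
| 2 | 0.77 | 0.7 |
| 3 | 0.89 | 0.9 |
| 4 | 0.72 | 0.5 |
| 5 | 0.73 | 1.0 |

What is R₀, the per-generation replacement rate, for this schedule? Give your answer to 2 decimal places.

Survivorship from birth: l_x = s_2·s_3·…·s_x.
  l_2 = 0.77000
  l_3 = 0.68530
  l_4 = 0.49342
  l_5 = 0.36019
R₀ = Σ l_x b_x:
  age 2: 0.77000 × 0.7 = 0.5390
  age 3: 0.68530 × 0.9 = 0.6168
  age 4: 0.49342 × 0.5 = 0.2467
  age 5: 0.36019 × 1.0 = 0.3602
R₀ = 0.5390 + 0.6168 + 0.2467 + 0.3602 = 1.7627

1.76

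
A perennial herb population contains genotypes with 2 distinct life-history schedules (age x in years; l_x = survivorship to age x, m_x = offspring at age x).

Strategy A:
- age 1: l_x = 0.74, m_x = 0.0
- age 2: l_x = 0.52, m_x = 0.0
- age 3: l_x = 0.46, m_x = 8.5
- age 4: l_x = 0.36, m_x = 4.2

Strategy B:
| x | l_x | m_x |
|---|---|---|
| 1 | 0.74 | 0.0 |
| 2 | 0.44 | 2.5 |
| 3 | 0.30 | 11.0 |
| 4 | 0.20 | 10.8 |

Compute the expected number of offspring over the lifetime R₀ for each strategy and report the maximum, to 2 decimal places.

6.56

Strategy A: R₀ = 0.74×0.0 + 0.52×0.0 + 0.46×8.5 + 0.36×4.2 = 5.4220
Strategy B: R₀ = 0.74×0.0 + 0.44×2.5 + 0.30×11.0 + 0.20×10.8 = 6.5600
Highest R₀: strategy B with 6.5600.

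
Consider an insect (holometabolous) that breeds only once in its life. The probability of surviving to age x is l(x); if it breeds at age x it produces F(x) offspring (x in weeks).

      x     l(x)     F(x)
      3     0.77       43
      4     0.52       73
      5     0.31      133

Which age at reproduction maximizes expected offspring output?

5

Expected offspring if breeding at age x = l(x) × F(x):
  age 3: 0.77 × 43 = 33.110
  age 4: 0.52 × 73 = 37.960
  age 5: 0.31 × 133 = 41.230
Maximum at age 5 (41.230).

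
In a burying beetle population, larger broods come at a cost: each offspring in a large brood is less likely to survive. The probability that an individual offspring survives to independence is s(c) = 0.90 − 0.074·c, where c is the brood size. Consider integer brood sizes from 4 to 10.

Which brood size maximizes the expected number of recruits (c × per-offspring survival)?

6

Expected recruits = c × s(c):
  c=4: 4 × 0.604 = 2.416
  c=5: 5 × 0.530 = 2.650
  c=6: 6 × 0.456 = 2.736
  c=7: 7 × 0.382 = 2.674
  c=8: 8 × 0.308 = 2.464
  c=9: 9 × 0.234 = 2.106
  c=10: 10 × 0.160 = 1.600
Maximum at c = 6 (2.736 recruits).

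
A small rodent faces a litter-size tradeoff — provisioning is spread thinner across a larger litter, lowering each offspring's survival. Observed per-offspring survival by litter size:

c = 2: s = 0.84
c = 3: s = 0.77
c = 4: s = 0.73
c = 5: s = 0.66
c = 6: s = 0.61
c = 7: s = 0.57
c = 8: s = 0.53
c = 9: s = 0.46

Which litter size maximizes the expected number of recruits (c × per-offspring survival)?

8

Expected recruits = c × s(c):
  c=2: 2 × 0.84 = 1.680
  c=3: 3 × 0.77 = 2.310
  c=4: 4 × 0.73 = 2.920
  c=5: 5 × 0.66 = 3.300
  c=6: 6 × 0.61 = 3.660
  c=7: 7 × 0.57 = 3.990
  c=8: 8 × 0.53 = 4.240
  c=9: 9 × 0.46 = 4.140
Maximum at c = 8 (4.240 recruits).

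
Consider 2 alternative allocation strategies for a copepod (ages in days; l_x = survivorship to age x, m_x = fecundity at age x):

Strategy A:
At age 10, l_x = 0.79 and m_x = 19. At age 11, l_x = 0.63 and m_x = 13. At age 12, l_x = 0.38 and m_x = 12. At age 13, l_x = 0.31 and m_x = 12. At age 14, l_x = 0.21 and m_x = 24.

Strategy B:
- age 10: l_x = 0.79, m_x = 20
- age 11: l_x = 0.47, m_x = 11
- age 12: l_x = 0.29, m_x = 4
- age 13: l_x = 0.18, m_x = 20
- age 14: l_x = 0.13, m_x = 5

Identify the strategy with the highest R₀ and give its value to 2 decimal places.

36.52

Strategy A: R₀ = 0.79×19 + 0.63×13 + 0.38×12 + 0.31×12 + 0.21×24 = 36.5200
Strategy B: R₀ = 0.79×20 + 0.47×11 + 0.29×4 + 0.18×20 + 0.13×5 = 26.3800
Highest R₀: strategy A with 36.5200.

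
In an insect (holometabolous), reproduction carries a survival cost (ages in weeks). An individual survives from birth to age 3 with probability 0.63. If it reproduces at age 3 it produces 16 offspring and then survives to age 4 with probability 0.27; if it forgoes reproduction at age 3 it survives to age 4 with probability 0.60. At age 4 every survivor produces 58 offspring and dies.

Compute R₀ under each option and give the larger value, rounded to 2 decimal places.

21.92

breed at age 3: R₀ = 0.63 × (16 + 0.27 × 58) = 0.63 × 31.6600 = 19.9458
delay to age 4: R₀ = 0.63 × (0.60 × 58) = 0.63 × 34.8000 = 21.9240
Higher: delay to age 4 (21.9240).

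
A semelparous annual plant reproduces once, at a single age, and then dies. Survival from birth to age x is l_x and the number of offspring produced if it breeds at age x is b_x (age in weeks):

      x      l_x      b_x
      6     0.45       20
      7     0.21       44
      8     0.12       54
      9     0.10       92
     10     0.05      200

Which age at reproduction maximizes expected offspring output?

10

Expected offspring if breeding at age x = l_x × b_x:
  age 6: 0.45 × 20 = 9.000
  age 7: 0.21 × 44 = 9.240
  age 8: 0.12 × 54 = 6.480
  age 9: 0.10 × 92 = 9.200
  age 10: 0.05 × 200 = 10.000
Maximum at age 10 (10.000).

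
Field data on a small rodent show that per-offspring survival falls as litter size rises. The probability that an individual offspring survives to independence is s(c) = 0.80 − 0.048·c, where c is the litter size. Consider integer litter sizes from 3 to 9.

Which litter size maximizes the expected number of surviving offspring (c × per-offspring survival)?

Expected surviving offspring = c × s(c):
  c=3: 3 × 0.656 = 1.968
  c=4: 4 × 0.608 = 2.432
  c=5: 5 × 0.560 = 2.800
  c=6: 6 × 0.512 = 3.072
  c=7: 7 × 0.464 = 3.248
  c=8: 8 × 0.416 = 3.328
  c=9: 9 × 0.368 = 3.312
Maximum at c = 8 (3.328 surviving offspring).

8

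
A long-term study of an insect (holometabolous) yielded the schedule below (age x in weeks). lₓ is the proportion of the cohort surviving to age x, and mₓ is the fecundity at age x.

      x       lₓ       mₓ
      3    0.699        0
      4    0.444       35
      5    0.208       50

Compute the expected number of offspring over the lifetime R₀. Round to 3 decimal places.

25.940

R₀ = Σ lₓ mₓ:
  age 3: 0.699 × 0 = 0.0000
  age 4: 0.444 × 35 = 15.5400
  age 5: 0.208 × 50 = 10.4000
R₀ = 0.0000 + 15.5400 + 10.4000 = 25.9400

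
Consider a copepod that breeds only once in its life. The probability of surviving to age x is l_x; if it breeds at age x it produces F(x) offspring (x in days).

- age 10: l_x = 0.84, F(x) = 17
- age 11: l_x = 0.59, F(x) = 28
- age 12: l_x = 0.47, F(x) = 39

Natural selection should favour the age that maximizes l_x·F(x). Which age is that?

12

Expected offspring if breeding at age x = l_x × F(x):
  age 10: 0.84 × 17 = 14.280
  age 11: 0.59 × 28 = 16.520
  age 12: 0.47 × 39 = 18.330
Maximum at age 12 (18.330).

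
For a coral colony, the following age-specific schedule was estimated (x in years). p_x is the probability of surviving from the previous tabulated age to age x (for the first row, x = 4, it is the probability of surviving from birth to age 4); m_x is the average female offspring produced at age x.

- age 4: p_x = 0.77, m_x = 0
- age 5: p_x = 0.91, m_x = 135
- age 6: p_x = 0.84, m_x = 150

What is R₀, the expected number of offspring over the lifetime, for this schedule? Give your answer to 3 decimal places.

Survivorship from birth: l_x = p_4·p_5·…·p_x.
  l_4 = 0.77000
  l_5 = 0.70070
  l_6 = 0.58859
R₀ = Σ l_x m_x:
  age 4: 0.77000 × 0 = 0.0000
  age 5: 0.70070 × 135 = 94.5945
  age 6: 0.58859 × 150 = 88.2885
R₀ = 0.0000 + 94.5945 + 88.2885 = 182.8830

182.883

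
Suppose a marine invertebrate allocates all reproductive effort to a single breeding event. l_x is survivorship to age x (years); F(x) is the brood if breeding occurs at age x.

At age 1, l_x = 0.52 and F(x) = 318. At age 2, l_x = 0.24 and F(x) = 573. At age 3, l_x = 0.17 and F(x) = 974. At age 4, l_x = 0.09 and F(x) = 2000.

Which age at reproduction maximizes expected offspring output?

4

Expected offspring if breeding at age x = l_x × F(x):
  age 1: 0.52 × 318 = 165.360
  age 2: 0.24 × 573 = 137.520
  age 3: 0.17 × 974 = 165.580
  age 4: 0.09 × 2000 = 180.000
Maximum at age 4 (180.000).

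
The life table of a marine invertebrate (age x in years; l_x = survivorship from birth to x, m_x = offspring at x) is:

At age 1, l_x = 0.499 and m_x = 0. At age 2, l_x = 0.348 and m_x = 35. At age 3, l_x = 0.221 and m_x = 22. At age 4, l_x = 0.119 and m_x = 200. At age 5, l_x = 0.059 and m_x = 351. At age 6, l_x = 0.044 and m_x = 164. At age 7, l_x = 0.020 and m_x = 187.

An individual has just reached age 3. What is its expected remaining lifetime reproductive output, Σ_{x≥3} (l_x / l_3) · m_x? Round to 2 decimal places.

l_3 = 0.221. Conditional survival from age 3 to x is l_x / l_3.
  x=3: (0.221/0.221) × 22 = 22.0000
  x=4: (0.119/0.221) × 200 = 107.6923
  x=5: (0.059/0.221) × 351 = 93.7059
  x=6: (0.044/0.221) × 164 = 32.6516
  x=7: (0.020/0.221) × 187 = 16.9231
Sum = 22.0000 + 107.6923 + 93.7059 + 32.6516 + 16.9231 = 272.9729

272.97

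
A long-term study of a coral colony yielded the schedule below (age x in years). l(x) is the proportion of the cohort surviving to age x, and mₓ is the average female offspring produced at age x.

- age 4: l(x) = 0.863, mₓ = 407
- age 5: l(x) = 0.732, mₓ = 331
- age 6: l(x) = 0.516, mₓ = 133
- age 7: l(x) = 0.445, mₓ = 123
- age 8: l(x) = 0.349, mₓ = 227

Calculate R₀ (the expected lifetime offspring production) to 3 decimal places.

R₀ = Σ l(x) mₓ:
  age 4: 0.863 × 407 = 351.2410
  age 5: 0.732 × 331 = 242.2920
  age 6: 0.516 × 133 = 68.6280
  age 7: 0.445 × 123 = 54.7350
  age 8: 0.349 × 227 = 79.2230
R₀ = 351.2410 + 242.2920 + 68.6280 + 54.7350 + 79.2230 = 796.1190

796.119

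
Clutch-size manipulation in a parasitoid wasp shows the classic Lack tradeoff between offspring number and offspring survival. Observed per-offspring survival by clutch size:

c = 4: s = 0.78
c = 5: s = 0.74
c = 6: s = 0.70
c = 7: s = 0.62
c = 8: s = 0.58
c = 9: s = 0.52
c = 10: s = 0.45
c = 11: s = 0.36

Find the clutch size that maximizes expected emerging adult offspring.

9

Expected emerging adult offspring = c × s(c):
  c=4: 4 × 0.78 = 3.120
  c=5: 5 × 0.74 = 3.700
  c=6: 6 × 0.70 = 4.200
  c=7: 7 × 0.62 = 4.340
  c=8: 8 × 0.58 = 4.640
  c=9: 9 × 0.52 = 4.680
  c=10: 10 × 0.45 = 4.500
  c=11: 11 × 0.36 = 3.960
Maximum at c = 9 (4.680 emerging adult offspring).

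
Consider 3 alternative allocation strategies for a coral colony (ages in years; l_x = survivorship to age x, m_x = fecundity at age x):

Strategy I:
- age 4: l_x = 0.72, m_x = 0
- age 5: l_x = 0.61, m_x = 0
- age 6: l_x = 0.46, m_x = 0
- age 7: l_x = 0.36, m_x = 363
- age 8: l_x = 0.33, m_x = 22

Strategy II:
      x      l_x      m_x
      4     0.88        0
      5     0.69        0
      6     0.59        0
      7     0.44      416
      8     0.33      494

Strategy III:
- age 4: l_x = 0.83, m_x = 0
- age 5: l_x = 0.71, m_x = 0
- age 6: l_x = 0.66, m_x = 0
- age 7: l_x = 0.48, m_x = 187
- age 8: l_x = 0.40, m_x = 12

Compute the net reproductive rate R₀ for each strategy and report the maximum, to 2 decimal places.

346.06

Strategy I: R₀ = 0.72×0 + 0.61×0 + 0.46×0 + 0.36×363 + 0.33×22 = 137.9400
Strategy II: R₀ = 0.88×0 + 0.69×0 + 0.59×0 + 0.44×416 + 0.33×494 = 346.0600
Strategy III: R₀ = 0.83×0 + 0.71×0 + 0.66×0 + 0.48×187 + 0.40×12 = 94.5600
Highest R₀: strategy II with 346.0600.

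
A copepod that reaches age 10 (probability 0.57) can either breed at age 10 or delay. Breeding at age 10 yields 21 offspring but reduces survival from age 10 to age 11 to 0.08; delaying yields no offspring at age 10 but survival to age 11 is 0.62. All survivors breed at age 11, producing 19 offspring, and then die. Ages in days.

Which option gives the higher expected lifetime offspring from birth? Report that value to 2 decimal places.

12.84

breed at age 10: R₀ = 0.57 × (21 + 0.08 × 19) = 0.57 × 22.5200 = 12.8364
delay to age 11: R₀ = 0.57 × (0.62 × 19) = 0.57 × 11.7800 = 6.7146
Higher: breed at age 10 (12.8364).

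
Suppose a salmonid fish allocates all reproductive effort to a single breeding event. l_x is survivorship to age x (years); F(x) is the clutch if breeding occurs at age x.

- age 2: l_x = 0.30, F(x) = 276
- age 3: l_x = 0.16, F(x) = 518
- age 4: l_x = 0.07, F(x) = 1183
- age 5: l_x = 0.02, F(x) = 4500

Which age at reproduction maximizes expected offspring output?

Expected offspring if breeding at age x = l_x × F(x):
  age 2: 0.30 × 276 = 82.800
  age 3: 0.16 × 518 = 82.880
  age 4: 0.07 × 1183 = 82.810
  age 5: 0.02 × 4500 = 90.000
Maximum at age 5 (90.000).

5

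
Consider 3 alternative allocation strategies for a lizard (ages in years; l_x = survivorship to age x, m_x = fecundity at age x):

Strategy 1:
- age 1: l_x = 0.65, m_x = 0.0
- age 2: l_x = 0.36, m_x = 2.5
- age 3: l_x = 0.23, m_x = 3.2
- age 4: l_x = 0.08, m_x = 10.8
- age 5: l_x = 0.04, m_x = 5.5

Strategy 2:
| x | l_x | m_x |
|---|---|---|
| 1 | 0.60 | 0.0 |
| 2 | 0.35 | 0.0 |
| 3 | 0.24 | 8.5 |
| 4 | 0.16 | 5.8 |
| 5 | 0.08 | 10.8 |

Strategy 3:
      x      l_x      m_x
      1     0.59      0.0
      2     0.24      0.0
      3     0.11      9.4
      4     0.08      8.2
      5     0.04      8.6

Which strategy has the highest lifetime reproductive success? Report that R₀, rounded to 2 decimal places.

3.83

Strategy 1: R₀ = 0.65×0.0 + 0.36×2.5 + 0.23×3.2 + 0.08×10.8 + 0.04×5.5 = 2.7200
Strategy 2: R₀ = 0.60×0.0 + 0.35×0.0 + 0.24×8.5 + 0.16×5.8 + 0.08×10.8 = 3.8320
Strategy 3: R₀ = 0.59×0.0 + 0.24×0.0 + 0.11×9.4 + 0.08×8.2 + 0.04×8.6 = 2.0340
Highest R₀: strategy 2 with 3.8320.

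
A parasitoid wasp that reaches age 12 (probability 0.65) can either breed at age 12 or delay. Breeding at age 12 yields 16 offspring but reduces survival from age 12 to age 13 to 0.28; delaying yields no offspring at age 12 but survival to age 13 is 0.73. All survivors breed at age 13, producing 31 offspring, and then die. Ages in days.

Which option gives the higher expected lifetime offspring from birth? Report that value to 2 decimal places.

breed at age 12: R₀ = 0.65 × (16 + 0.28 × 31) = 0.65 × 24.6800 = 16.0420
delay to age 13: R₀ = 0.65 × (0.73 × 31) = 0.65 × 22.6300 = 14.7095
Higher: breed at age 12 (16.0420).

16.04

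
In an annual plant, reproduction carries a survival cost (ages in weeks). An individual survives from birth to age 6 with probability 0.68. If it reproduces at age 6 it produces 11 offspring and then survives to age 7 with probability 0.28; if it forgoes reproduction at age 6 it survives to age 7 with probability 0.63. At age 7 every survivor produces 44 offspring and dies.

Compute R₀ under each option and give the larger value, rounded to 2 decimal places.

breed at age 6: R₀ = 0.68 × (11 + 0.28 × 44) = 0.68 × 23.3200 = 15.8576
delay to age 7: R₀ = 0.68 × (0.63 × 44) = 0.68 × 27.7200 = 18.8496
Higher: delay to age 7 (18.8496).

18.85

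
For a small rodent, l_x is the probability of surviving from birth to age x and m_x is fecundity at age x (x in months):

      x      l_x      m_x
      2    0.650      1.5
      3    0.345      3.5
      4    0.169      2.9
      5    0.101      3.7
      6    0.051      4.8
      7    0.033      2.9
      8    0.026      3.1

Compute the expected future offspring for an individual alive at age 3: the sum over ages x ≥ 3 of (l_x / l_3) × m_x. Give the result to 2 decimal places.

l_3 = 0.345. Conditional survival from age 3 to x is l_x / l_3.
  x=3: (0.345/0.345) × 3.5 = 3.5000
  x=4: (0.169/0.345) × 2.9 = 1.4206
  x=5: (0.101/0.345) × 3.7 = 1.0832
  x=6: (0.051/0.345) × 4.8 = 0.7096
  x=7: (0.033/0.345) × 2.9 = 0.2774
  x=8: (0.026/0.345) × 3.1 = 0.2336
Sum = 3.5000 + 1.4206 + 1.0832 + 0.7096 + 0.2774 + 0.2336 = 7.2243

7.22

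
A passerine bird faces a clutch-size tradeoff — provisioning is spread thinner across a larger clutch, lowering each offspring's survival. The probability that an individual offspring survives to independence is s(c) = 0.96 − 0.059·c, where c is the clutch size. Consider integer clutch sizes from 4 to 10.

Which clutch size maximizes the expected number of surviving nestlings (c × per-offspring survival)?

Expected surviving nestlings = c × s(c):
  c=4: 4 × 0.724 = 2.896
  c=5: 5 × 0.665 = 3.325
  c=6: 6 × 0.606 = 3.636
  c=7: 7 × 0.547 = 3.829
  c=8: 8 × 0.488 = 3.904
  c=9: 9 × 0.429 = 3.861
  c=10: 10 × 0.370 = 3.700
Maximum at c = 8 (3.904 surviving nestlings).

8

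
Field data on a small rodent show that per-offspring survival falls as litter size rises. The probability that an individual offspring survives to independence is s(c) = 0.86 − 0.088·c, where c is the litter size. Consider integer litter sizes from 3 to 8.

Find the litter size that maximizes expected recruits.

Expected recruits = c × s(c):
  c=3: 3 × 0.596 = 1.788
  c=4: 4 × 0.508 = 2.032
  c=5: 5 × 0.420 = 2.100
  c=6: 6 × 0.332 = 1.992
  c=7: 7 × 0.244 = 1.708
  c=8: 8 × 0.156 = 1.248
Maximum at c = 5 (2.100 recruits).

5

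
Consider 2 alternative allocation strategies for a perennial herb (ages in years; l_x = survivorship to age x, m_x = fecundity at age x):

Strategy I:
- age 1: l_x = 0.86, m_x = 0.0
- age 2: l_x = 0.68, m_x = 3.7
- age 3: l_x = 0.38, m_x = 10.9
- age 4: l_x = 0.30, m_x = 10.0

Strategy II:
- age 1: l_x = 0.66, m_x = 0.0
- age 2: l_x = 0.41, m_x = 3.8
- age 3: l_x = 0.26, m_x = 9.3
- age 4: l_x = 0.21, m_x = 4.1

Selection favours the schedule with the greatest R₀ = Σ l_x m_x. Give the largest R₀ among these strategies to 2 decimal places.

9.66

Strategy I: R₀ = 0.86×0.0 + 0.68×3.7 + 0.38×10.9 + 0.30×10.0 = 9.6580
Strategy II: R₀ = 0.66×0.0 + 0.41×3.8 + 0.26×9.3 + 0.21×4.1 = 4.8370
Highest R₀: strategy I with 9.6580.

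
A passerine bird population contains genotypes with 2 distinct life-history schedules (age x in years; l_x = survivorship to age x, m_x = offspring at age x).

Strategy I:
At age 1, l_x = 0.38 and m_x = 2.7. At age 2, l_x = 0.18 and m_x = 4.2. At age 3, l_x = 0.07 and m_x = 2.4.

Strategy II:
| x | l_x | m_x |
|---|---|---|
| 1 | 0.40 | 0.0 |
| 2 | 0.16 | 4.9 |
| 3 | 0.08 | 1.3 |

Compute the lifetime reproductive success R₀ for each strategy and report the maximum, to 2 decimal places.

1.95

Strategy I: R₀ = 0.38×2.7 + 0.18×4.2 + 0.07×2.4 = 1.9500
Strategy II: R₀ = 0.40×0.0 + 0.16×4.9 + 0.08×1.3 = 0.8880
Highest R₀: strategy I with 1.9500.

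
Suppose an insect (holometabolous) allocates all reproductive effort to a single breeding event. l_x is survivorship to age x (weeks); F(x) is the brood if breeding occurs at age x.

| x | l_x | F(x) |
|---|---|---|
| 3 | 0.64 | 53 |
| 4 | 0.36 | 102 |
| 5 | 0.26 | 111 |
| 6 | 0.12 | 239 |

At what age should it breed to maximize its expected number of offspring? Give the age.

4

Expected offspring if breeding at age x = l_x × F(x):
  age 3: 0.64 × 53 = 33.920
  age 4: 0.36 × 102 = 36.720
  age 5: 0.26 × 111 = 28.860
  age 6: 0.12 × 239 = 28.680
Maximum at age 4 (36.720).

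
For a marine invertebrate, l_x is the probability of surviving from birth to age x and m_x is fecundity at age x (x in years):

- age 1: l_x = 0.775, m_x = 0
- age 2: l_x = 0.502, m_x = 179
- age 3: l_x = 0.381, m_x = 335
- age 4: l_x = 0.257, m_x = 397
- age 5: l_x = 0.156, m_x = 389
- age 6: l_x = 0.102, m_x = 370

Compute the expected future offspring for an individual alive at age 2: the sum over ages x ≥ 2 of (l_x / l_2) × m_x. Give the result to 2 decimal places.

l_2 = 0.502. Conditional survival from age 2 to x is l_x / l_2.
  x=2: (0.502/0.502) × 179 = 179.0000
  x=3: (0.381/0.502) × 335 = 254.2530
  x=4: (0.257/0.502) × 397 = 203.2450
  x=5: (0.156/0.502) × 389 = 120.8845
  x=6: (0.102/0.502) × 370 = 75.1793
Sum = 179.0000 + 254.2530 + 203.2450 + 120.8845 + 75.1793 = 832.5618

832.56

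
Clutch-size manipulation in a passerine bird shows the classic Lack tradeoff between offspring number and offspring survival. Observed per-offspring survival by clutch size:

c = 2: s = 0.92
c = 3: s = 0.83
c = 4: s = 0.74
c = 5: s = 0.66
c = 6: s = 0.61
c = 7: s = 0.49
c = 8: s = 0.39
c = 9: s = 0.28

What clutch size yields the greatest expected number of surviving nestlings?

6

Expected surviving nestlings = c × s(c):
  c=2: 2 × 0.92 = 1.840
  c=3: 3 × 0.83 = 2.490
  c=4: 4 × 0.74 = 2.960
  c=5: 5 × 0.66 = 3.300
  c=6: 6 × 0.61 = 3.660
  c=7: 7 × 0.49 = 3.430
  c=8: 8 × 0.39 = 3.120
  c=9: 9 × 0.28 = 2.520
Maximum at c = 6 (3.660 surviving nestlings).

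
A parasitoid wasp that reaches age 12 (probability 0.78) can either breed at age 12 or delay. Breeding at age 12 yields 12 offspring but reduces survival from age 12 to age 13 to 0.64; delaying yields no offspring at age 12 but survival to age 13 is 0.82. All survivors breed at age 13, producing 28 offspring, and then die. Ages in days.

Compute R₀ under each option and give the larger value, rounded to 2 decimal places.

23.34

breed at age 12: R₀ = 0.78 × (12 + 0.64 × 28) = 0.78 × 29.9200 = 23.3376
delay to age 13: R₀ = 0.78 × (0.82 × 28) = 0.78 × 22.9600 = 17.9088
Higher: breed at age 12 (23.3376).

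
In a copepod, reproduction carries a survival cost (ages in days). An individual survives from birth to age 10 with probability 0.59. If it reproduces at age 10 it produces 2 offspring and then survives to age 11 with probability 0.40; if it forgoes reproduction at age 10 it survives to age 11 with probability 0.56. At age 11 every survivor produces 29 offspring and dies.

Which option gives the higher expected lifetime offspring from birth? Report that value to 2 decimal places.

breed at age 10: R₀ = 0.59 × (2 + 0.40 × 29) = 0.59 × 13.6000 = 8.0240
delay to age 11: R₀ = 0.59 × (0.56 × 29) = 0.59 × 16.2400 = 9.5816
Higher: delay to age 11 (9.5816).

9.58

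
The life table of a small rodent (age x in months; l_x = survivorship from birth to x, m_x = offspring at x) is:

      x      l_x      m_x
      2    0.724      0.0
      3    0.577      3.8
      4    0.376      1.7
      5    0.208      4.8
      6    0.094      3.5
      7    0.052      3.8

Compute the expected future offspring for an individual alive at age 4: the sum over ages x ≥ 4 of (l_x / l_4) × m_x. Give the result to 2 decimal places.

l_4 = 0.376. Conditional survival from age 4 to x is l_x / l_4.
  x=4: (0.376/0.376) × 1.7 = 1.7000
  x=5: (0.208/0.376) × 4.8 = 2.6553
  x=6: (0.094/0.376) × 3.5 = 0.8750
  x=7: (0.052/0.376) × 3.8 = 0.5255
Sum = 1.7000 + 2.6553 + 0.8750 + 0.5255 = 5.7559

5.76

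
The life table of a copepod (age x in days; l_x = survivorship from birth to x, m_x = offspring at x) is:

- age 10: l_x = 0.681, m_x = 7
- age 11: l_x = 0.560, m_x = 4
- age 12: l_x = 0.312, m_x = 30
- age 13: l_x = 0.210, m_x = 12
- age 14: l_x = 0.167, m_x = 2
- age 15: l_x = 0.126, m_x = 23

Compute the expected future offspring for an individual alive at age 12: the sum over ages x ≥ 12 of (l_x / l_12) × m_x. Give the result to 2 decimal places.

48.44

l_12 = 0.312. Conditional survival from age 12 to x is l_x / l_12.
  x=12: (0.312/0.312) × 30 = 30.0000
  x=13: (0.210/0.312) × 12 = 8.0769
  x=14: (0.167/0.312) × 2 = 1.0705
  x=15: (0.126/0.312) × 23 = 9.2885
Sum = 30.0000 + 8.0769 + 1.0705 + 9.2885 = 48.4359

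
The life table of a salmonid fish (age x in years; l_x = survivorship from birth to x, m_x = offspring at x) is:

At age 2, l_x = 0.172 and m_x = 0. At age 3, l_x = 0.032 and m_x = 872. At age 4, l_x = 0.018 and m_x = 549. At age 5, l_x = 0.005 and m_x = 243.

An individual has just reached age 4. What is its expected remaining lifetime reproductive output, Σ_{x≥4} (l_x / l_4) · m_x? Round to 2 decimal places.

l_4 = 0.018. Conditional survival from age 4 to x is l_x / l_4.
  x=4: (0.018/0.018) × 549 = 549.0000
  x=5: (0.005/0.018) × 243 = 67.5000
Sum = 549.0000 + 67.5000 = 616.5000

616.50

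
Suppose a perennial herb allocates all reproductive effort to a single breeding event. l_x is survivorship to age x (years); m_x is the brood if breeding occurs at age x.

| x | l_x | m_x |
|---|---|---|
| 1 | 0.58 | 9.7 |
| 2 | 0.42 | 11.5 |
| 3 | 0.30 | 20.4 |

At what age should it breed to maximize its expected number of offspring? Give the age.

3

Expected offspring if breeding at age x = l_x × m_x:
  age 1: 0.58 × 9.7 = 5.626
  age 2: 0.42 × 11.5 = 4.830
  age 3: 0.30 × 20.4 = 6.120
Maximum at age 3 (6.120).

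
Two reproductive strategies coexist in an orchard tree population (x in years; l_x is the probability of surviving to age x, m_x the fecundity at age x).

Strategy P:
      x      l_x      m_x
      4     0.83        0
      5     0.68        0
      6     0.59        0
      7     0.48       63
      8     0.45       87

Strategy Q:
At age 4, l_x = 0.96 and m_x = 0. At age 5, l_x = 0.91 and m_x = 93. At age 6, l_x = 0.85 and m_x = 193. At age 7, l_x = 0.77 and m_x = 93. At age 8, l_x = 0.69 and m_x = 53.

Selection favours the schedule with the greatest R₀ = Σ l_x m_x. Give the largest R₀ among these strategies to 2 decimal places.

356.86

Strategy P: R₀ = 0.83×0 + 0.68×0 + 0.59×0 + 0.48×63 + 0.45×87 = 69.3900
Strategy Q: R₀ = 0.96×0 + 0.91×93 + 0.85×193 + 0.77×93 + 0.69×53 = 356.8600
Highest R₀: strategy Q with 356.8600.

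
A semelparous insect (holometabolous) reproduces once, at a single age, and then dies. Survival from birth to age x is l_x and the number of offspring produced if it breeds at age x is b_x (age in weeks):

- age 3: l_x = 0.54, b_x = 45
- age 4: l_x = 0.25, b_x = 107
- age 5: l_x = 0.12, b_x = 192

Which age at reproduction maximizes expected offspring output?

4

Expected offspring if breeding at age x = l_x × b_x:
  age 3: 0.54 × 45 = 24.300
  age 4: 0.25 × 107 = 26.750
  age 5: 0.12 × 192 = 23.040
Maximum at age 4 (26.750).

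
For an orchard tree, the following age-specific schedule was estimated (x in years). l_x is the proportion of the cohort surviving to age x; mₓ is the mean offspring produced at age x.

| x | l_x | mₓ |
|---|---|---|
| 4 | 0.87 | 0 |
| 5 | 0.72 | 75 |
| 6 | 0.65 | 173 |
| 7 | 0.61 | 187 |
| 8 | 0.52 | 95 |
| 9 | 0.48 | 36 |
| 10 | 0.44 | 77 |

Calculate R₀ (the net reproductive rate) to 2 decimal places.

R₀ = Σ l_x mₓ:
  age 4: 0.87 × 0 = 0.0000
  age 5: 0.72 × 75 = 54.0000
  age 6: 0.65 × 173 = 112.4500
  age 7: 0.61 × 187 = 114.0700
  age 8: 0.52 × 95 = 49.4000
  age 9: 0.48 × 36 = 17.2800
  age 10: 0.44 × 77 = 33.8800
R₀ = 0.0000 + 54.0000 + 112.4500 + 114.0700 + 49.4000 + 17.2800 + 33.8800 = 381.0800

381.08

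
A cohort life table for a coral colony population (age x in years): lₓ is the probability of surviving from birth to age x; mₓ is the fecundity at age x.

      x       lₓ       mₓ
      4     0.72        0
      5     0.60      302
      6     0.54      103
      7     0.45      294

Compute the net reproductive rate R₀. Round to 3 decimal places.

R₀ = Σ lₓ mₓ:
  age 4: 0.72 × 0 = 0.0000
  age 5: 0.60 × 302 = 181.2000
  age 6: 0.54 × 103 = 55.6200
  age 7: 0.45 × 294 = 132.3000
R₀ = 0.0000 + 181.2000 + 55.6200 + 132.3000 = 369.1200

369.120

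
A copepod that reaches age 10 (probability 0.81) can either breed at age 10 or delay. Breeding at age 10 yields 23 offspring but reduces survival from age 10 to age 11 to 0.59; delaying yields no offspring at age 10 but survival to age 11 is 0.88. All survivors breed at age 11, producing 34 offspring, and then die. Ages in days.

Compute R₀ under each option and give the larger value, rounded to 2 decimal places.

breed at age 10: R₀ = 0.81 × (23 + 0.59 × 34) = 0.81 × 43.0600 = 34.8786
delay to age 11: R₀ = 0.81 × (0.88 × 34) = 0.81 × 29.9200 = 24.2352
Higher: breed at age 10 (34.8786).

34.88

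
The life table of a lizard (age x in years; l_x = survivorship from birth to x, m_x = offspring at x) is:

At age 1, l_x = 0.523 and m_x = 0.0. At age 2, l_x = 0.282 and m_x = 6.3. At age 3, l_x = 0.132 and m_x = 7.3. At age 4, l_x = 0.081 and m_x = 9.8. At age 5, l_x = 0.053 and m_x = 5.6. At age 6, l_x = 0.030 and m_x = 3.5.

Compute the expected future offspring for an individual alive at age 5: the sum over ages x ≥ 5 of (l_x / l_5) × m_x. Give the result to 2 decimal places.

7.58

l_5 = 0.053. Conditional survival from age 5 to x is l_x / l_5.
  x=5: (0.053/0.053) × 5.6 = 5.6000
  x=6: (0.030/0.053) × 3.5 = 1.9811
Sum = 5.6000 + 1.9811 = 7.5811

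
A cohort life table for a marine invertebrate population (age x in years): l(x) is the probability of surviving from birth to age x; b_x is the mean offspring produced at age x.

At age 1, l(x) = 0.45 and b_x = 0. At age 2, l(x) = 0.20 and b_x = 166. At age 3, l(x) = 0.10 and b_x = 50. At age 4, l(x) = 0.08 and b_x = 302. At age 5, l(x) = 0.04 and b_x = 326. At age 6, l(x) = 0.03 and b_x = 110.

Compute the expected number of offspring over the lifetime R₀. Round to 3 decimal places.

R₀ = Σ l(x) b_x:
  age 1: 0.45 × 0 = 0.0000
  age 2: 0.20 × 166 = 33.2000
  age 3: 0.10 × 50 = 5.0000
  age 4: 0.08 × 302 = 24.1600
  age 5: 0.04 × 326 = 13.0400
  age 6: 0.03 × 110 = 3.3000
R₀ = 0.0000 + 33.2000 + 5.0000 + 24.1600 + 13.0400 + 3.3000 = 78.7000

78.700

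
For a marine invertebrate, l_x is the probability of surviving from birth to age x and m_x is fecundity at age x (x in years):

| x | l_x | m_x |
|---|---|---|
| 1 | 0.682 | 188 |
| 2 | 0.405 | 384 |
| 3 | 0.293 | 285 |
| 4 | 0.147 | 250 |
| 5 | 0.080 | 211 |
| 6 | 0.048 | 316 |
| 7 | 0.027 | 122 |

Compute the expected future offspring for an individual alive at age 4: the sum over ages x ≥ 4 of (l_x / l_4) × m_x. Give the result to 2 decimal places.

l_4 = 0.147. Conditional survival from age 4 to x is l_x / l_4.
  x=4: (0.147/0.147) × 250 = 250.0000
  x=5: (0.080/0.147) × 211 = 114.8299
  x=6: (0.048/0.147) × 316 = 103.1837
  x=7: (0.027/0.147) × 122 = 22.4082
Sum = 250.0000 + 114.8299 + 103.1837 + 22.4082 = 490.4218

490.42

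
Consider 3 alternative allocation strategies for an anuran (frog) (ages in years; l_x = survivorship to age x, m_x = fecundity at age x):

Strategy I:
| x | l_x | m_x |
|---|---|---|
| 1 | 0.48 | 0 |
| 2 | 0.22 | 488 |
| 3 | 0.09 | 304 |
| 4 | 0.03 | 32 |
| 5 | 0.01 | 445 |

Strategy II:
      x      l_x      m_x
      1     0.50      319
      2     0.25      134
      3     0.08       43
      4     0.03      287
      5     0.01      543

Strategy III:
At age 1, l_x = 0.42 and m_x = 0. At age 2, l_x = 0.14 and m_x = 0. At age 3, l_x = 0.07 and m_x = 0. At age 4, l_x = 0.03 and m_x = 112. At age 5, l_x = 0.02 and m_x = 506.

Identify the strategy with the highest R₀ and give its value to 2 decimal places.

210.48

Strategy I: R₀ = 0.48×0 + 0.22×488 + 0.09×304 + 0.03×32 + 0.01×445 = 140.1300
Strategy II: R₀ = 0.50×319 + 0.25×134 + 0.08×43 + 0.03×287 + 0.01×543 = 210.4800
Strategy III: R₀ = 0.42×0 + 0.14×0 + 0.07×0 + 0.03×112 + 0.02×506 = 13.4800
Highest R₀: strategy II with 210.4800.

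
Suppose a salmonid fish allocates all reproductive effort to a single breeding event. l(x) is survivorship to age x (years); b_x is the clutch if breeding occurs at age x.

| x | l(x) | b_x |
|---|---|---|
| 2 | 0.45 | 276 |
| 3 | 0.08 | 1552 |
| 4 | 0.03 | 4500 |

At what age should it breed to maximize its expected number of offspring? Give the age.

Expected offspring if breeding at age x = l(x) × b_x:
  age 2: 0.45 × 276 = 124.200
  age 3: 0.08 × 1552 = 124.160
  age 4: 0.03 × 4500 = 135.000
Maximum at age 4 (135.000).

4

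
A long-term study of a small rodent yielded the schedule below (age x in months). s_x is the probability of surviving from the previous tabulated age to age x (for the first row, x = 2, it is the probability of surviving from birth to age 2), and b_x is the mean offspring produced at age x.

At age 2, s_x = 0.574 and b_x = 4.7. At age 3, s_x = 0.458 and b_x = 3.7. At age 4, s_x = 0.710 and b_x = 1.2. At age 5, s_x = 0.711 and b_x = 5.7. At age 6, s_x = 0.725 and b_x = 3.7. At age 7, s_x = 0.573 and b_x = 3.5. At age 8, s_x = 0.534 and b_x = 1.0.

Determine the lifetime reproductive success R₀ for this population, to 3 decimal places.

Survivorship from birth: l_x = s_2·s_3·…·s_x.
  l_2 = 0.57400
  l_3 = 0.26289
  l_4 = 0.18665
  l_5 = 0.13271
  l_6 = 0.09622
  l_7 = 0.05513
  l_8 = 0.02944
R₀ = Σ l_x b_x:
  age 2: 0.57400 × 4.7 = 2.6978
  age 3: 0.26289 × 3.7 = 0.9727
  age 4: 0.18665 × 1.2 = 0.2240
  age 5: 0.13271 × 5.7 = 0.7564
  age 6: 0.09622 × 3.7 = 0.3560
  age 7: 0.05513 × 3.5 = 0.1930
  age 8: 0.02944 × 1.0 = 0.0294
R₀ = 2.6978 + 0.9727 + 0.2240 + 0.7564 + 0.3560 + 0.1930 + 0.0294 = 5.2293

5.229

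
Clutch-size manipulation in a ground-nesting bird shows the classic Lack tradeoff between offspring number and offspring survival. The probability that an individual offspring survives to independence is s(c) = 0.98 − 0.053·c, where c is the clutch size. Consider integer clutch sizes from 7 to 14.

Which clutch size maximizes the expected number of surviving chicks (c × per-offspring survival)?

9

Expected surviving chicks = c × s(c):
  c=7: 7 × 0.609 = 4.263
  c=8: 8 × 0.556 = 4.448
  c=9: 9 × 0.503 = 4.527
  c=10: 10 × 0.450 = 4.500
  c=11: 11 × 0.397 = 4.367
  c=12: 12 × 0.344 = 4.128
  c=13: 13 × 0.291 = 3.783
  c=14: 14 × 0.238 = 3.332
Maximum at c = 9 (4.527 surviving chicks).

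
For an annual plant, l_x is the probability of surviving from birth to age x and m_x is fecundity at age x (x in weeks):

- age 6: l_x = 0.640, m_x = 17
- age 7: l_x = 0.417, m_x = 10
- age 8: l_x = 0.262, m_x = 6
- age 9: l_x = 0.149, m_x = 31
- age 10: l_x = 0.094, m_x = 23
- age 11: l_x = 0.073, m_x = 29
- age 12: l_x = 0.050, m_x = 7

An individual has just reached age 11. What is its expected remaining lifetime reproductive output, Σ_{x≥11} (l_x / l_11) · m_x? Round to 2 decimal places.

l_11 = 0.073. Conditional survival from age 11 to x is l_x / l_11.
  x=11: (0.073/0.073) × 29 = 29.0000
  x=12: (0.050/0.073) × 7 = 4.7945
Sum = 29.0000 + 4.7945 = 33.7945

33.79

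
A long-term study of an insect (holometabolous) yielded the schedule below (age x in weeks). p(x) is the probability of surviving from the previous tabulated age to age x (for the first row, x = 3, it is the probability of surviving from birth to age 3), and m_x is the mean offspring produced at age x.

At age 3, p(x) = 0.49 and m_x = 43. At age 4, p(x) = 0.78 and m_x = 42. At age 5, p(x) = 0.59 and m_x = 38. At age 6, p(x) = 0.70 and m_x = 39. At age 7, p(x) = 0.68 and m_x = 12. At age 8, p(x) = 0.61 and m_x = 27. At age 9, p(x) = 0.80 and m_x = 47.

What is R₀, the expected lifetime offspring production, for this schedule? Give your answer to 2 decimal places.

Survivorship from birth: l_x = p_3·p_4·…·p_x.
  l_3 = 0.49000
  l_4 = 0.38220
  l_5 = 0.22550
  l_6 = 0.15785
  l_7 = 0.10734
  l_8 = 0.06548
  l_9 = 0.05238
R₀ = Σ l_x m_x:
  age 3: 0.49000 × 43 = 21.0700
  age 4: 0.38220 × 42 = 16.0524
  age 5: 0.22550 × 38 = 8.5690
  age 6: 0.15785 × 39 = 6.1561
  age 7: 0.10734 × 12 = 1.2881
  age 8: 0.06548 × 27 = 1.7680
  age 9: 0.05238 × 47 = 2.4619
R₀ = 21.0700 + 16.0524 + 8.5690 + 6.1561 + 1.2881 + 1.7680 + 2.4619 = 57.3655

57.37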